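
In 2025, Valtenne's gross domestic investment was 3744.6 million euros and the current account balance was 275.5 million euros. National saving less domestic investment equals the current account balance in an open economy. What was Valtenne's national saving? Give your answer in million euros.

4020.1

S - I = CA (net lending to the rest of the world).
S = I + CA = 3744.6 + 275.5 = 4020.1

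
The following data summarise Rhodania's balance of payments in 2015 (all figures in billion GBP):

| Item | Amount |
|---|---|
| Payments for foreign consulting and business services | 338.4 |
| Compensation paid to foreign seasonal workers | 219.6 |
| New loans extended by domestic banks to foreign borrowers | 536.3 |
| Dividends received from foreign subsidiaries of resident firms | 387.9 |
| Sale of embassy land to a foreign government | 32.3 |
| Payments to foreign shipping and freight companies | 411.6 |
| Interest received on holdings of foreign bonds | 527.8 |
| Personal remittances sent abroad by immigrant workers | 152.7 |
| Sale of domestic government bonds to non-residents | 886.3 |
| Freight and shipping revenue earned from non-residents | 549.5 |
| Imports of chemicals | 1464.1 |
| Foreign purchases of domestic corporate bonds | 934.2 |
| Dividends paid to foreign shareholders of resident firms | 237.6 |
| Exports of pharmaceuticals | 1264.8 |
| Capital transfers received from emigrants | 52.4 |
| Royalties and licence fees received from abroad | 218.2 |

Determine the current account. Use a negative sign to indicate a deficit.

Goods: -1464.1 + 1264.8 = -199.3
Services: 549.5 - 338.4 + 218.2 - 411.6 = 17.7
Primary income: -237.6 - 219.6 + 387.9 + 527.8 = 458.5
Secondary income: -152.7
Current account = (-199.3) + 17.7 + 458.5 + (-152.7) = 124.2
(Excluded from the current account — financial account: new loans extended by domestic banks to foreign borrowers 536.3, sale of domestic government bonds to non-residents 886.3, foreign purchases of domestic corporate bonds 934.2; capital account: sale of embassy land to a foreign government 32.3, capital transfers received from emigrants 52.4.)

124.2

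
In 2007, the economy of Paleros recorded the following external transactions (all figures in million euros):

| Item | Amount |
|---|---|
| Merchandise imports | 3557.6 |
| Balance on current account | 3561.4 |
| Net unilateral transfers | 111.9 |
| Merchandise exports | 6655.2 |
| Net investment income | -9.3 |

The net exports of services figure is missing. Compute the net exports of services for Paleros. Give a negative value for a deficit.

361.2

Current account = goods balance + services balance + net primary income + net secondary income
Sum of the known components = 3200.2
Net exports of services = CA - (known components) = 3561.4 - 3200.2 = 361.2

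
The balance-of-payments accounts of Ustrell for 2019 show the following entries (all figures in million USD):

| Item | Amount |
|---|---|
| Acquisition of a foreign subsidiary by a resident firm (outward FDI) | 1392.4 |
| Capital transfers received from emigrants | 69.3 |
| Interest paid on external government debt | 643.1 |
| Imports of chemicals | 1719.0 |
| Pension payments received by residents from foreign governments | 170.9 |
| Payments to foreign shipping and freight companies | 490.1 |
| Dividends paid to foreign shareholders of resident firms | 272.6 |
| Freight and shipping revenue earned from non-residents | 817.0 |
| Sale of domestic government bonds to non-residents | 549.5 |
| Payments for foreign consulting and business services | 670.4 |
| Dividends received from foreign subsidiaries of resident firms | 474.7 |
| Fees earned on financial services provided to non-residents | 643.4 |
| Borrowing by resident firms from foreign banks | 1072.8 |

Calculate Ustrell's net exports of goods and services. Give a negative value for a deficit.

-1419.1

Goods: -1719.0
Services: -670.4 + 817.0 - 490.1 + 643.4 = 299.9
Trade balance = -1719.0 + 299.9 = -1419.1
(Excluded from the trade balance — financial account: acquisition of a foreign subsidiary by a resident firm (outward FDI) 1392.4, sale of domestic government bonds to non-residents 549.5, borrowing by resident firms from foreign banks 1072.8; capital account: capital transfers received from emigrants 69.3; primary income: interest paid on external government debt 643.1, dividends paid to foreign shareholders of resident firms 272.6, dividends received from foreign subsidiaries of resident firms 474.7; secondary income: pension payments received by residents from foreign governments 170.9.)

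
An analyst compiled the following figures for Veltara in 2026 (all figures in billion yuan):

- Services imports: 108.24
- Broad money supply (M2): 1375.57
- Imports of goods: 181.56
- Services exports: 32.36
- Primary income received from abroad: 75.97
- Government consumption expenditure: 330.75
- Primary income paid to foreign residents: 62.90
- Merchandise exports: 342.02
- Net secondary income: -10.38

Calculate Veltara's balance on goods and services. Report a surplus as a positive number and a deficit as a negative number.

Goods balance = 342.02 - 181.56 = 160.46
Services balance = 32.36 - 108.24 = -75.88
Trade balance (goods + services) = 160.46 + (-75.88) = 84.58

84.58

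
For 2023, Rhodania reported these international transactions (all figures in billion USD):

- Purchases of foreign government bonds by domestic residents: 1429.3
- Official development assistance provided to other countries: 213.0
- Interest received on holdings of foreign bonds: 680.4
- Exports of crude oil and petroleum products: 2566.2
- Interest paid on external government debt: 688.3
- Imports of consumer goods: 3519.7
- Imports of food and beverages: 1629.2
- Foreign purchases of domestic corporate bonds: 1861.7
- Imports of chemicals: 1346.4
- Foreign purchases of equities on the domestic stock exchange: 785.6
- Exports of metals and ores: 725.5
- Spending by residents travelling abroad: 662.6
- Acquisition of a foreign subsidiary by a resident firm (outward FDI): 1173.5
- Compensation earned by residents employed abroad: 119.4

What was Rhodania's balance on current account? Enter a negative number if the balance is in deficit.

Goods: 725.5 - 3519.7 + 2566.2 - 1629.2 - 1346.4 = -3203.6
Services: -662.6
Primary income: 680.4 - 688.3 + 119.4 = 111.5
Secondary income: -213.0
Current account = (-3203.6) + (-662.6) + 111.5 + (-213.0) = -3967.7
(Excluded from the current account — financial account: purchases of foreign government bonds by domestic residents 1429.3, foreign purchases of domestic corporate bonds 1861.7, foreign purchases of equities on the domestic stock exchange 785.6, acquisition of a foreign subsidiary by a resident firm (outward FDI) 1173.5.)

-3967.7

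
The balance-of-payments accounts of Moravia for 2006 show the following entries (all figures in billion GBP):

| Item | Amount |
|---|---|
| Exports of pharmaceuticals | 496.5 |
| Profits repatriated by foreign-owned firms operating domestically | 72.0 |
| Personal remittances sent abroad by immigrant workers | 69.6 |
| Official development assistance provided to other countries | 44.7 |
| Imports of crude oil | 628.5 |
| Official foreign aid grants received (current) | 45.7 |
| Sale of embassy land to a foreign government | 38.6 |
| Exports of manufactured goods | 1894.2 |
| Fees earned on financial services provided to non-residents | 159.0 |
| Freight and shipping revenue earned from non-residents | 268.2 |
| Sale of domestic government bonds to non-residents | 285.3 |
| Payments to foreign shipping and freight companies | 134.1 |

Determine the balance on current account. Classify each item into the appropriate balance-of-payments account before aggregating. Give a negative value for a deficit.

Goods: -628.5 + 1894.2 + 496.5 = 1762.2
Services: 268.2 - 134.1 + 159.0 = 293.1
Primary income: -72.0
Secondary income: -44.7 - 69.6 + 45.7 = -68.6
Current account = 1762.2 + 293.1 + (-72.0) + (-68.6) = 1914.7
(Excluded from the current account — capital account: sale of embassy land to a foreign government 38.6; financial account: sale of domestic government bonds to non-residents 285.3.)

1914.7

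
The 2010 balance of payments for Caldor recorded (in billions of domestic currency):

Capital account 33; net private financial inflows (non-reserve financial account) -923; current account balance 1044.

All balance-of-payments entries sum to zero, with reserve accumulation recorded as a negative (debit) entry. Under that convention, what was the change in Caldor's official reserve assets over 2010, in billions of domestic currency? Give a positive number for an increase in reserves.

154

Official reserve transactions balance = -(1044 + 33 + (-923)) = -154
An accumulation of reserves is recorded as a debit (negative entry), so the change in the stock of reserves is the negative of that balance.
Change in official reserves = -(-154) = 154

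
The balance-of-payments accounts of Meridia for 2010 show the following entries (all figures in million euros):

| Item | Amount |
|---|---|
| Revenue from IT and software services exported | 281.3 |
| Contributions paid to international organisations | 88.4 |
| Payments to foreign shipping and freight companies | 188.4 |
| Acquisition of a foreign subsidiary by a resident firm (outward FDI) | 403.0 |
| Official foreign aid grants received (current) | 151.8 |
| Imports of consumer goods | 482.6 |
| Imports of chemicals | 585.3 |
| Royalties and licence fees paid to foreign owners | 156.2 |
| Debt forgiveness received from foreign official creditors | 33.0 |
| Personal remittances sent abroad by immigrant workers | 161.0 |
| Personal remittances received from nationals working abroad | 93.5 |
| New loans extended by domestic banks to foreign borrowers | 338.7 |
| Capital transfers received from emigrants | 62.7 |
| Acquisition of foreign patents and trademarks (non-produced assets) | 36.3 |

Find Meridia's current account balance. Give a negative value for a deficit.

-1135.3

Goods: -482.6 - 585.3 = -1067.9
Services: -156.2 - 188.4 + 281.3 = -63.3
Secondary income: -161.0 - 88.4 + 151.8 + 93.5 = -4.1
Current account = (-1067.9) + (-63.3) + (-4.1) = -1135.3
(Excluded from the current account — financial account: acquisition of a foreign subsidiary by a resident firm (outward FDI) 403.0, new loans extended by domestic banks to foreign borrowers 338.7; capital account: debt forgiveness received from foreign official creditors 33.0, capital transfers received from emigrants 62.7, acquisition of foreign patents and trademarks (non-produced assets) 36.3.)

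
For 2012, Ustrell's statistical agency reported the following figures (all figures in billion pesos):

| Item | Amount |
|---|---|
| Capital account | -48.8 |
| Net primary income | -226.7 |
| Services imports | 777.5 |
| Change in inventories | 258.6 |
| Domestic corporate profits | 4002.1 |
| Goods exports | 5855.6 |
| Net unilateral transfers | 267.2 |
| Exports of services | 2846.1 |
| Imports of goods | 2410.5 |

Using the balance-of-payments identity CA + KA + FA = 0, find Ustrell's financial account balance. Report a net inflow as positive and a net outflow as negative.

Goods balance = 5855.6 - 2410.5 = 3445.1
Services balance = 2846.1 - 777.5 = 2068.6
Trade balance (goods + services) = 3445.1 + 2068.6 = 5513.7
Net primary income = -226.7
Net secondary income = 267.2
Current account = 5513.7 + (-226.7) + 267.2 = 5554.2
Financial account = -(5554.2 + (-48.8)) = -5505.4

-5505.4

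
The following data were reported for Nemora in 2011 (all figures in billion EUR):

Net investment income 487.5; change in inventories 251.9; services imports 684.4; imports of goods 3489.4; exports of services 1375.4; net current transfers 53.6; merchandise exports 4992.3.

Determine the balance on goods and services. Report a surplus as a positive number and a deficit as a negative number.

Goods balance = 4992.3 - 3489.4 = 1502.9
Services balance = 1375.4 - 684.4 = 691.0
Trade balance (goods + services) = 1502.9 + 691.0 = 2193.9

2193.9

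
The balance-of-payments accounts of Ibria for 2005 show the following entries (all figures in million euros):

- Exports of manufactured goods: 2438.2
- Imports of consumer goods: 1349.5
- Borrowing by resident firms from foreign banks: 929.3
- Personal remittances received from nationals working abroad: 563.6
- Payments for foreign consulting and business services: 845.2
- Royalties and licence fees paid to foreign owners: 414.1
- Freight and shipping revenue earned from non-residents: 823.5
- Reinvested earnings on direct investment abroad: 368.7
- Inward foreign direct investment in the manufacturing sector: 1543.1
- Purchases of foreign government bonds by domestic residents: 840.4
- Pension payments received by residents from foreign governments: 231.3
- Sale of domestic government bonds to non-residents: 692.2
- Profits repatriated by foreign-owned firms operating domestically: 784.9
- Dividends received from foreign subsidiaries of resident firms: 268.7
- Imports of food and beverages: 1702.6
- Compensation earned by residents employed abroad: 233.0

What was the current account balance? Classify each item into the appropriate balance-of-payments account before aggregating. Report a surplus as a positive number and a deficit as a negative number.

-169.3

Goods: 2438.2 - 1349.5 - 1702.6 = -613.9
Services: -414.1 - 845.2 + 823.5 = -435.8
Primary income: -784.9 + 368.7 + 268.7 + 233.0 = 85.5
Secondary income: 231.3 + 563.6 = 794.9
Current account = (-613.9) + (-435.8) + 85.5 + 794.9 = -169.3
(Excluded from the current account — financial account: borrowing by resident firms from foreign banks 929.3, inward foreign direct investment in the manufacturing sector 1543.1, purchases of foreign government bonds by domestic residents 840.4, sale of domestic government bonds to non-residents 692.2.)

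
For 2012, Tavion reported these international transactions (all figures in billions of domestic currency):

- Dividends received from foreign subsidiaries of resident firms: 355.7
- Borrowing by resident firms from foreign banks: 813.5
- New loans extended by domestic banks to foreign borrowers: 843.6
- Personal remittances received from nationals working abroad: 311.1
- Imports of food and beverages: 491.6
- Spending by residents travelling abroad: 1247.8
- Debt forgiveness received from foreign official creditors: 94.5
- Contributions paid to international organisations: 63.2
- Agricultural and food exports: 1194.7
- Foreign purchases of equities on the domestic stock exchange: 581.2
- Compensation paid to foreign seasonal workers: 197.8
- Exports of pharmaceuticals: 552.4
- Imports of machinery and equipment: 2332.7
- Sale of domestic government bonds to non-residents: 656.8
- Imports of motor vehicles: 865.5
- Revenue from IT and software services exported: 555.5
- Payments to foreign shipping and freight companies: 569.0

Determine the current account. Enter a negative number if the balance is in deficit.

-2798.2

Goods: 552.4 - 491.6 + 1194.7 - 865.5 - 2332.7 = -1942.7
Services: 555.5 - 569.0 - 1247.8 = -1261.3
Primary income: -197.8 + 355.7 = 157.9
Secondary income: -63.2 + 311.1 = 247.9
Current account = (-1942.7) + (-1261.3) + 157.9 + 247.9 = -2798.2
(Excluded from the current account — financial account: borrowing by resident firms from foreign banks 813.5, new loans extended by domestic banks to foreign borrowers 843.6, foreign purchases of equities on the domestic stock exchange 581.2, sale of domestic government bonds to non-residents 656.8; capital account: debt forgiveness received from foreign official creditors 94.5.)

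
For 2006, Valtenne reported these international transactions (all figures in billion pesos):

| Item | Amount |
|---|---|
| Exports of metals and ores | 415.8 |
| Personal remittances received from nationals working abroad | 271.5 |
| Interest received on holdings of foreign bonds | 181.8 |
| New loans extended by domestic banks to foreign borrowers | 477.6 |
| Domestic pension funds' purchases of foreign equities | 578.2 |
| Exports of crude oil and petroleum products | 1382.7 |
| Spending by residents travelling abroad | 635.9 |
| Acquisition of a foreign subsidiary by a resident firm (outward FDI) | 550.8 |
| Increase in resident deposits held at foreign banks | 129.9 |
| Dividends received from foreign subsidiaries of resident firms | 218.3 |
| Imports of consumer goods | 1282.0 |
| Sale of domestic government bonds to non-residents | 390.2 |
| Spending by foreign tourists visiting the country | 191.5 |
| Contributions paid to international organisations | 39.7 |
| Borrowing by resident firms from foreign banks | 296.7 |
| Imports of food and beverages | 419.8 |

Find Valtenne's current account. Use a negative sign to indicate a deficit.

Goods: 1382.7 + 415.8 - 419.8 - 1282.0 = 96.7
Services: 191.5 - 635.9 = -444.4
Primary income: 181.8 + 218.3 = 400.1
Secondary income: -39.7 + 271.5 = 231.8
Current account = 96.7 + (-444.4) + 400.1 + 231.8 = 284.2
(Excluded from the current account — financial account: new loans extended by domestic banks to foreign borrowers 477.6, domestic pension funds' purchases of foreign equities 578.2, acquisition of a foreign subsidiary by a resident firm (outward FDI) 550.8, increase in resident deposits held at foreign banks 129.9, sale of domestic government bonds to non-residents 390.2, borrowing by resident firms from foreign banks 296.7.)

284.2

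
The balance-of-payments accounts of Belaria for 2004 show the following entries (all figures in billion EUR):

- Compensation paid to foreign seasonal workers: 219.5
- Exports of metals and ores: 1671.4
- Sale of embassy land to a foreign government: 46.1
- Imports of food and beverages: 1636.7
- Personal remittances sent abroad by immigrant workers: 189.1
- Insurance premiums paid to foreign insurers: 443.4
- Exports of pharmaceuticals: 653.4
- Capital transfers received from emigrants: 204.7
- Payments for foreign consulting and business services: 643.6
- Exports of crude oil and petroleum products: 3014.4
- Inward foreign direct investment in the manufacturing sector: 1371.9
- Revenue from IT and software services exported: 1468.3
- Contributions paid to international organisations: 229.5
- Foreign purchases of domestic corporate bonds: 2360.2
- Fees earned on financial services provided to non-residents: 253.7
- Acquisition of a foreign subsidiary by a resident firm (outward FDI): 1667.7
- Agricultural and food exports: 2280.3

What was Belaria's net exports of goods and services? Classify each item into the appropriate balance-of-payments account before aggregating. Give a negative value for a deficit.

Goods: 653.4 - 1636.7 + 2280.3 + 1671.4 + 3014.4 = 5982.8
Services: -443.4 - 643.6 + 1468.3 + 253.7 = 635.0
Trade balance = 5982.8 + 635.0 = 6617.8
(Excluded from the trade balance — primary income: compensation paid to foreign seasonal workers 219.5; capital account: sale of embassy land to a foreign government 46.1, capital transfers received from emigrants 204.7; secondary income: personal remittances sent abroad by immigrant workers 189.1, contributions paid to international organisations 229.5; financial account: inward foreign direct investment in the manufacturing sector 1371.9, foreign purchases of domestic corporate bonds 2360.2, acquisition of a foreign subsidiary by a resident firm (outward FDI) 1667.7.)

6617.8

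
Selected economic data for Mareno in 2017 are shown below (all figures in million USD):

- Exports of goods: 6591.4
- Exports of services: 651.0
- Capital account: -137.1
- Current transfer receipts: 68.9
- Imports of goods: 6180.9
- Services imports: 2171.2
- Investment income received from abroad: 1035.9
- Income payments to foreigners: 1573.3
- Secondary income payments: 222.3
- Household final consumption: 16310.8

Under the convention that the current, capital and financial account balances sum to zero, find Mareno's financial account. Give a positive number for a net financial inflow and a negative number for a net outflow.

Goods balance = 6591.4 - 6180.9 = 410.5
Services balance = 651.0 - 2171.2 = -1520.2
Trade balance (goods + services) = 410.5 + (-1520.2) = -1109.7
Net primary income = 1035.9 - 1573.3 = -537.4
Net secondary income = 68.9 - 222.3 = -153.4
Current account = -1109.7 + (-537.4) + (-153.4) = -1800.5
Financial account = -(-1800.5 + (-137.1)) = 1937.6

1937.6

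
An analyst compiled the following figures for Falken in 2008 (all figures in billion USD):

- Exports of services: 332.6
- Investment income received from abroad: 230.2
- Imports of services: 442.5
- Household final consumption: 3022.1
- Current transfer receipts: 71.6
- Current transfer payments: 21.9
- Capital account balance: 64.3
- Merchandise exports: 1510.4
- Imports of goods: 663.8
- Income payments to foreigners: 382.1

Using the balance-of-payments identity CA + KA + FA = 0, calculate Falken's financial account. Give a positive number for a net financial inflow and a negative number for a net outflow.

Goods balance = 1510.4 - 663.8 = 846.6
Services balance = 332.6 - 442.5 = -109.9
Trade balance (goods + services) = 846.6 + (-109.9) = 736.7
Net primary income = 230.2 - 382.1 = -151.9
Net secondary income = 71.6 - 21.9 = 49.7
Current account = 736.7 + (-151.9) + 49.7 = 634.5
Financial account = -(634.5 + 64.3) = -698.8

-698.8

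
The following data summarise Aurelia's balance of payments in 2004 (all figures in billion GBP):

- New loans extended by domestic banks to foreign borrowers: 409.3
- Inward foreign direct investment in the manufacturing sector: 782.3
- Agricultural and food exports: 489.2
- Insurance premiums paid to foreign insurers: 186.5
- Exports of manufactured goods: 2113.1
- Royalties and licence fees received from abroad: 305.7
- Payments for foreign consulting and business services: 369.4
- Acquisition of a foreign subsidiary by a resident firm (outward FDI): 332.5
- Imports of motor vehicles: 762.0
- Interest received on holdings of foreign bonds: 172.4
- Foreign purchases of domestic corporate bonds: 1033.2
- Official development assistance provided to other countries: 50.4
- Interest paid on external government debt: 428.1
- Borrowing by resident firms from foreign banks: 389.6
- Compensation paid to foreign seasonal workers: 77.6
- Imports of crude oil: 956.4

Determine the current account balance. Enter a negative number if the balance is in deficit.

250.0

Goods: -762.0 + 489.2 - 956.4 + 2113.1 = 883.9
Services: -369.4 + 305.7 - 186.5 = -250.2
Primary income: -428.1 - 77.6 + 172.4 = -333.3
Secondary income: -50.4
Current account = 883.9 + (-250.2) + (-333.3) + (-50.4) = 250.0
(Excluded from the current account — financial account: new loans extended by domestic banks to foreign borrowers 409.3, inward foreign direct investment in the manufacturing sector 782.3, acquisition of a foreign subsidiary by a resident firm (outward FDI) 332.5, foreign purchases of domestic corporate bonds 1033.2, borrowing by resident firms from foreign banks 389.6.)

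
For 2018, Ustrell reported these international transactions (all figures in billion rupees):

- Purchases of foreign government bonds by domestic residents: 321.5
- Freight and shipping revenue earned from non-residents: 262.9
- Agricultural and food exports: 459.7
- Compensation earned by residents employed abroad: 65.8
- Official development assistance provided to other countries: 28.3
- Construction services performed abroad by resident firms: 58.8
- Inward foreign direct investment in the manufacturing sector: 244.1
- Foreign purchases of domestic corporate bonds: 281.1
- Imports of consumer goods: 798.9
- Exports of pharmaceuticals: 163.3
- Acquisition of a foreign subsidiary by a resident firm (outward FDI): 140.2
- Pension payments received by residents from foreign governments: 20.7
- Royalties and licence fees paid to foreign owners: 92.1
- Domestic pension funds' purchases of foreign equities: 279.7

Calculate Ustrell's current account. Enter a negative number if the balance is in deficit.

111.9

Goods: -798.9 + 163.3 + 459.7 = -175.9
Services: -92.1 + 58.8 + 262.9 = 229.6
Primary income: 65.8
Secondary income: -28.3 + 20.7 = -7.6
Current account = (-175.9) + 229.6 + 65.8 + (-7.6) = 111.9
(Excluded from the current account — financial account: purchases of foreign government bonds by domestic residents 321.5, inward foreign direct investment in the manufacturing sector 244.1, foreign purchases of domestic corporate bonds 281.1, acquisition of a foreign subsidiary by a resident firm (outward FDI) 140.2, domestic pension funds' purchases of foreign equities 279.7.)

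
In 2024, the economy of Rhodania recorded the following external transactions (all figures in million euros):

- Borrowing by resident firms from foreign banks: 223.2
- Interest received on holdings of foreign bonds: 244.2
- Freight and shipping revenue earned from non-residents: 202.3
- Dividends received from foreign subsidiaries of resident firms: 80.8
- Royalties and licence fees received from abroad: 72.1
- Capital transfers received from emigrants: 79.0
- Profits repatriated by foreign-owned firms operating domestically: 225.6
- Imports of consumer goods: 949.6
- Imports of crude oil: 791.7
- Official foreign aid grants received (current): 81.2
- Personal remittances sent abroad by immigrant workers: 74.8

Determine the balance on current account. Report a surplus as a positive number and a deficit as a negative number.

-1361.1

Goods: -949.6 - 791.7 = -1741.3
Services: 72.1 + 202.3 = 274.4
Primary income: 244.2 + 80.8 - 225.6 = 99.4
Secondary income: -74.8 + 81.2 = 6.4
Current account = (-1741.3) + 274.4 + 99.4 + 6.4 = -1361.1
(Excluded from the current account — financial account: borrowing by resident firms from foreign banks 223.2; capital account: capital transfers received from emigrants 79.0.)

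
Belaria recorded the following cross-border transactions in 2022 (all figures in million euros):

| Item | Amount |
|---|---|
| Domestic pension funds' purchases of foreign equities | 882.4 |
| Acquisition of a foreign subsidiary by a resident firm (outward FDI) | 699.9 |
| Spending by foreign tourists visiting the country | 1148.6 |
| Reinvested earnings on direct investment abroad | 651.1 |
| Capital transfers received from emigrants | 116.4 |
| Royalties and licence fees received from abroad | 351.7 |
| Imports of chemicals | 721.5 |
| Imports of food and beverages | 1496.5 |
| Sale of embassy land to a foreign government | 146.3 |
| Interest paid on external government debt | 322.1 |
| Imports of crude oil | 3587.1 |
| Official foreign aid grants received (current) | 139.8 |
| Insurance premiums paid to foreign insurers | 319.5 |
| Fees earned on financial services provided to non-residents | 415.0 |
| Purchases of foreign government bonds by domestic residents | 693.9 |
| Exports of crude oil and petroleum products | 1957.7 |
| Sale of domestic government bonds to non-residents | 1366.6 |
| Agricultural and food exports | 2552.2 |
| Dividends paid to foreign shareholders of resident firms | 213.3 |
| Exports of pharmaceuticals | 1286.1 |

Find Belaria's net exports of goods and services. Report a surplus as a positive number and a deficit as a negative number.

1586.7

Goods: 1286.1 - 1496.5 + 1957.7 - 721.5 + 2552.2 - 3587.1 = -9.1
Services: 351.7 + 415.0 + 1148.6 - 319.5 = 1595.8
Trade balance = -9.1 + 1595.8 = 1586.7
(Excluded from the trade balance — financial account: domestic pension funds' purchases of foreign equities 882.4, acquisition of a foreign subsidiary by a resident firm (outward FDI) 699.9, purchases of foreign government bonds by domestic residents 693.9, sale of domestic government bonds to non-residents 1366.6; primary income: reinvested earnings on direct investment abroad 651.1, interest paid on external government debt 322.1, dividends paid to foreign shareholders of resident firms 213.3; capital account: capital transfers received from emigrants 116.4, sale of embassy land to a foreign government 146.3; secondary income: official foreign aid grants received (current) 139.8.)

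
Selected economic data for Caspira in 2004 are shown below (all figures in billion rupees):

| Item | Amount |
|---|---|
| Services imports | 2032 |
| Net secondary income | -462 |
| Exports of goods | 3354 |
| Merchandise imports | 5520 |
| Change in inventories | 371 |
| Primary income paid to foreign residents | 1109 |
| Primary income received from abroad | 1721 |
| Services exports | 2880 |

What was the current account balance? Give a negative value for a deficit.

Goods balance = 3354 - 5520 = -2166
Services balance = 2880 - 2032 = 848
Trade balance (goods + services) = -2166 + 848 = -1318
Net primary income = 1721 - 1109 = 612
Net secondary income = -462
Current account = -1318 + 612 + (-462) = -1168

-1168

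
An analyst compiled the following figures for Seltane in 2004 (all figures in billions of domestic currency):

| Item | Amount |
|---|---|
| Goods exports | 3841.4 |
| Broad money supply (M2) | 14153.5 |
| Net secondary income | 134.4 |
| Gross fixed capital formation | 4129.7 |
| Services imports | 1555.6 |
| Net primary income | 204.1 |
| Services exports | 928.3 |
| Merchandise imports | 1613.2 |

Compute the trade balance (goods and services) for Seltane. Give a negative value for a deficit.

Goods balance = 3841.4 - 1613.2 = 2228.2
Services balance = 928.3 - 1555.6 = -627.3
Trade balance (goods + services) = 2228.2 + (-627.3) = 1600.9

1600.9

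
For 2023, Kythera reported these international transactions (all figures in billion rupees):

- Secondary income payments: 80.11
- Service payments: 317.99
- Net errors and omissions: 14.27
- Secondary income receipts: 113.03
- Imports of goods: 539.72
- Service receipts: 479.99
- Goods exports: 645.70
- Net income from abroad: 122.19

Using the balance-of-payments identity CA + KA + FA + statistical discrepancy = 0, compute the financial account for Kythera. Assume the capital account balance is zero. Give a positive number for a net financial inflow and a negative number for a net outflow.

-437.36

Goods balance = 645.70 - 539.72 = 105.98
Services balance = 479.99 - 317.99 = 162.00
Trade balance (goods + services) = 105.98 + 162.00 = 267.98
Net primary income = 122.19
Net secondary income = 113.03 - 80.11 = 32.92
Current account = 267.98 + 122.19 + 32.92 = 423.09
Financial account = -(423.09 + 14.27) = -437.36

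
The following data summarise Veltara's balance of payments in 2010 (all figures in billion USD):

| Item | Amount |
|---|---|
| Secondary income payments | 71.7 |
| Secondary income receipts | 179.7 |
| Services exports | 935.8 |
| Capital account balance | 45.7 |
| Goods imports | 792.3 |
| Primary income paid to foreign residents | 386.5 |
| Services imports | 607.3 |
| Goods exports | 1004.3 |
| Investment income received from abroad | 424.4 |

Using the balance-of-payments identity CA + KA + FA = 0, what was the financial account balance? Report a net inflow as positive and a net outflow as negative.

-732.1

Goods balance = 1004.3 - 792.3 = 212.0
Services balance = 935.8 - 607.3 = 328.5
Trade balance (goods + services) = 212.0 + 328.5 = 540.5
Net primary income = 424.4 - 386.5 = 37.9
Net secondary income = 179.7 - 71.7 = 108.0
Current account = 540.5 + 37.9 + 108.0 = 686.4
Financial account = -(686.4 + 45.7) = -732.1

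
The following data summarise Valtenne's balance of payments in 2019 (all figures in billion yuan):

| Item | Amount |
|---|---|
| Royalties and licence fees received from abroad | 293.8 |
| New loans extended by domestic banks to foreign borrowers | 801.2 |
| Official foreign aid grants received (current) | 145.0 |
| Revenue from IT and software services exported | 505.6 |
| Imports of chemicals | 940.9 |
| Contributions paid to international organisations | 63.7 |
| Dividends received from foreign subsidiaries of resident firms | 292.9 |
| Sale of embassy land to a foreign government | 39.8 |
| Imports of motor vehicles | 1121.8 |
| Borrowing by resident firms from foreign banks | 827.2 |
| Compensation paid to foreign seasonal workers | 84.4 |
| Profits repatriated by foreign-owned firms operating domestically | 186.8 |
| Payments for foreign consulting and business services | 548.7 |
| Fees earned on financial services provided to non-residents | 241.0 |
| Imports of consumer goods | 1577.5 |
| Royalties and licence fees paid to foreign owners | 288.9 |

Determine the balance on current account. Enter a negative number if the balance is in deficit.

-3334.4

Goods: -1121.8 - 1577.5 - 940.9 = -3640.2
Services: -288.9 + 293.8 + 241.0 - 548.7 + 505.6 = 202.8
Primary income: 292.9 - 186.8 - 84.4 = 21.7
Secondary income: -63.7 + 145.0 = 81.3
Current account = (-3640.2) + 202.8 + 21.7 + 81.3 = -3334.4
(Excluded from the current account — financial account: new loans extended by domestic banks to foreign borrowers 801.2, borrowing by resident firms from foreign banks 827.2; capital account: sale of embassy land to a foreign government 39.8.)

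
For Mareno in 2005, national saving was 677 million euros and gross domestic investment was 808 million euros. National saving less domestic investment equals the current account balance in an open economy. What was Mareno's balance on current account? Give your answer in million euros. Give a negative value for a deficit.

S - I = CA (net lending to the rest of the world).
CA = S - I = 677 - 808 = -131

-131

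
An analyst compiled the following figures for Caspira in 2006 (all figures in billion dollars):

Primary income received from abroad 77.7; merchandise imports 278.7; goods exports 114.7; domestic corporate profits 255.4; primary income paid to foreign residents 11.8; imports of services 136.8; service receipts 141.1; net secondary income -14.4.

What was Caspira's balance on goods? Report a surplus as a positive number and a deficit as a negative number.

Goods balance = 114.7 - 278.7 = -164.0

-164.0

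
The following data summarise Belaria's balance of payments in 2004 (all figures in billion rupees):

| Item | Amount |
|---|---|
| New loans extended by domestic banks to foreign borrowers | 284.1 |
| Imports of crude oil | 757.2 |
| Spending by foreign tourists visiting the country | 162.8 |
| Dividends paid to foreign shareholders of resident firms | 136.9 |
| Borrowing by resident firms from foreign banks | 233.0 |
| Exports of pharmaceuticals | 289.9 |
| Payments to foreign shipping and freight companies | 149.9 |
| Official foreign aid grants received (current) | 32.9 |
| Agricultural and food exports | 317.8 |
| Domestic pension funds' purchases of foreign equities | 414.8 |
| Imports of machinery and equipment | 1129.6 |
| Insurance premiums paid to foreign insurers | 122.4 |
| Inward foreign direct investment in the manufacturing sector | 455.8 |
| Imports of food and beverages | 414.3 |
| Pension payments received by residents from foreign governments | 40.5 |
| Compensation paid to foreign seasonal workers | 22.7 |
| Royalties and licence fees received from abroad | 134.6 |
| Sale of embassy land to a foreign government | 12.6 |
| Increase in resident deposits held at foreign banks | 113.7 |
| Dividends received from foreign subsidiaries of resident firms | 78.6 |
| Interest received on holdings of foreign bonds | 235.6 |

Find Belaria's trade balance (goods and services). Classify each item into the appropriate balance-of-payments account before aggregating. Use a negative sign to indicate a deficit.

Goods: -414.3 + 289.9 - 757.2 + 317.8 - 1129.6 = -1693.4
Services: 162.8 + 134.6 - 149.9 - 122.4 = 25.1
Trade balance = -1693.4 + 25.1 = -1668.3
(Excluded from the trade balance — financial account: new loans extended by domestic banks to foreign borrowers 284.1, borrowing by resident firms from foreign banks 233.0, domestic pension funds' purchases of foreign equities 414.8, inward foreign direct investment in the manufacturing sector 455.8, increase in resident deposits held at foreign banks 113.7; primary income: dividends paid to foreign shareholders of resident firms 136.9, compensation paid to foreign seasonal workers 22.7, dividends received from foreign subsidiaries of resident firms 78.6, interest received on holdings of foreign bonds 235.6; secondary income: official foreign aid grants received (current) 32.9, pension payments received by residents from foreign governments 40.5; capital account: sale of embassy land to a foreign government 12.6.)

-1668.3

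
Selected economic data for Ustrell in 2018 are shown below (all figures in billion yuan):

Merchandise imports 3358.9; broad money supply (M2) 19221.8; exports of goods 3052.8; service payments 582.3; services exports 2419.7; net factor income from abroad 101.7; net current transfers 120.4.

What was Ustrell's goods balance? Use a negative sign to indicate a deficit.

-306.1

Goods balance = 3052.8 - 3358.9 = -306.1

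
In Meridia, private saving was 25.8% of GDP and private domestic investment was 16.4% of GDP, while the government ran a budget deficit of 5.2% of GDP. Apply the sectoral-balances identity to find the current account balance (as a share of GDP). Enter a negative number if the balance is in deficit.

4.2

By the sectoral-balances identity, CA = (S_private - I) + (T - G).
Private balance = 25.8 - 16.4 = 9.4
Government balance (T - G) = -5.2
CA = 9.4 + (-5.2) = 4.2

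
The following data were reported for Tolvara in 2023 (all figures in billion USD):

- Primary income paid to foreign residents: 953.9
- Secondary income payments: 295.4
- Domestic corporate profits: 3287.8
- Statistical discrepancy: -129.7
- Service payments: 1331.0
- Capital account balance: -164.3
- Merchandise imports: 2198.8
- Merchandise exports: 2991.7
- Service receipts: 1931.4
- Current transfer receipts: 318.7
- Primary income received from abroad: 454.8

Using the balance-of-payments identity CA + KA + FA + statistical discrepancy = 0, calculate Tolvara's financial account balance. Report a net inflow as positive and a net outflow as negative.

Goods balance = 2991.7 - 2198.8 = 792.9
Services balance = 1931.4 - 1331.0 = 600.4
Trade balance (goods + services) = 792.9 + 600.4 = 1393.3
Net primary income = 454.8 - 953.9 = -499.1
Net secondary income = 318.7 - 295.4 = 23.3
Current account = 1393.3 + (-499.1) + 23.3 = 917.5
Financial account = -(917.5 + (-164.3) + (-129.7)) = -623.5

-623.5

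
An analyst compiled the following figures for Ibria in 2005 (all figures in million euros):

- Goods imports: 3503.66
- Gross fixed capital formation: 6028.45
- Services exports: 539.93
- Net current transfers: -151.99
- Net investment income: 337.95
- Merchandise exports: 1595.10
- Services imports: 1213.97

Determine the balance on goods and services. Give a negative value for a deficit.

Goods balance = 1595.10 - 3503.66 = -1908.56
Services balance = 539.93 - 1213.97 = -674.04
Trade balance (goods + services) = -1908.56 + (-674.04) = -2582.60

-2582.60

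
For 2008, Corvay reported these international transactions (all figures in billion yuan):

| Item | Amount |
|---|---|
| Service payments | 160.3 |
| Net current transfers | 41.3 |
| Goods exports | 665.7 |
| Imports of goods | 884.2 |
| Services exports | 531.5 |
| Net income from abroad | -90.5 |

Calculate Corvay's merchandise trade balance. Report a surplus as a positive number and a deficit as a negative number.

Goods balance = 665.7 - 884.2 = -218.5

-218.5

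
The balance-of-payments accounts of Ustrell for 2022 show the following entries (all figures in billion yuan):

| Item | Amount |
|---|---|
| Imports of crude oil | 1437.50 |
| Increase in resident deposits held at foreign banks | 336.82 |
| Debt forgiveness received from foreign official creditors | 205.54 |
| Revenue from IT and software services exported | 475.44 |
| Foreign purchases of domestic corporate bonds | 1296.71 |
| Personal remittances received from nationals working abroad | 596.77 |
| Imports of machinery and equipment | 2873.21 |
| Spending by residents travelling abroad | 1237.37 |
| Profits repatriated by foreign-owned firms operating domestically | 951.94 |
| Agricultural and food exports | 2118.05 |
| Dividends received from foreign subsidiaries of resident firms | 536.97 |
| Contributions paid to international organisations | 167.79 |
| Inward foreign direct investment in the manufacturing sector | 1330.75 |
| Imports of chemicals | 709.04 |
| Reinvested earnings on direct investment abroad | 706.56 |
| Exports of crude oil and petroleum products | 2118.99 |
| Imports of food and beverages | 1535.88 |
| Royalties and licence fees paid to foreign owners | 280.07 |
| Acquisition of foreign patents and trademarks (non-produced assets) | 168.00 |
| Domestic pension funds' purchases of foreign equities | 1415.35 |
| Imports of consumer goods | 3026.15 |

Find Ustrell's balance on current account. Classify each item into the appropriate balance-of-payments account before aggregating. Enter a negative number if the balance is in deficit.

Goods: -3026.15 - 1437.50 + 2118.99 - 2873.21 - 1535.88 - 709.04 + 2118.05 = -5344.74
Services: -280.07 + 475.44 - 1237.37 = -1042.00
Primary income: 706.56 - 951.94 + 536.97 = 291.59
Secondary income: -167.79 + 596.77 = 428.98
Current account = (-5344.74) + (-1042.00) + 291.59 + 428.98 = -5666.17
(Excluded from the current account — financial account: increase in resident deposits held at foreign banks 336.82, foreign purchases of domestic corporate bonds 1296.71, inward foreign direct investment in the manufacturing sector 1330.75, domestic pension funds' purchases of foreign equities 1415.35; capital account: debt forgiveness received from foreign official creditors 205.54, acquisition of foreign patents and trademarks (non-produced assets) 168.00.)

-5666.17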